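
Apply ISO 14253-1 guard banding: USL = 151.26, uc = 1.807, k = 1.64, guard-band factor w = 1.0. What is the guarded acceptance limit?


U = k * uc = 1.64 * 1.807 = 2.96348
guard band g = w * U = 1.0 * 2.96348 = 2.96348
AL = USL - g = 151.26 - 2.96348
AL = 148.2965

148.2965


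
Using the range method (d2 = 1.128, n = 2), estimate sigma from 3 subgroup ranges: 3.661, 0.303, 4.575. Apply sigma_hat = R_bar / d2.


R_bar = (3.661 + 0.303 + 4.575) / 3
R_bar = 8.539 / 3 = 2.8463333
sigma_hat = R_bar / d2 = 2.8463333 / 1.128 = 2.5233

2.5233


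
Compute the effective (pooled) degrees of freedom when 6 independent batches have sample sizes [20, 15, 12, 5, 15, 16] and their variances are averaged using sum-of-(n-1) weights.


nu = sum_i (n_i - 1)
nu = ((20 - 1) + (15 - 1) + (12 - 1) + (5 - 1) + (15 - 1) + (16 - 1))
nu = 19 + 14 + 11 + 4 + 14 + 15
nu = 77

77


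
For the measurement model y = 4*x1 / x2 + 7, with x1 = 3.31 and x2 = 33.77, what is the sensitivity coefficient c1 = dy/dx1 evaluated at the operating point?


y = 4*x1 / x2 + 7
dy/dx1 = 4/x2
Evaluate at x2 = 33.77: c1 = 4 / 33.77
c1 = 0.1184

0.1184


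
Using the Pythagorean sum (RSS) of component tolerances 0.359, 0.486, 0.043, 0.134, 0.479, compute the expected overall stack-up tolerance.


RSS = sqrt(0.359^2 + 0.486^2 + 0.043^2 + 0.134^2 + 0.479^2)
= sqrt(0.614323)
= 0.7838

0.7838


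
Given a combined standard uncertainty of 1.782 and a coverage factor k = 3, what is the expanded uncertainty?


U = k * uc
U = 3 * 1.782
U = 5.3460

5.3460


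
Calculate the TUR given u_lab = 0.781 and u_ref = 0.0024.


TUR = u_lab / u_ref
= 0.781 / 0.0024
= 325.4167

325.4167


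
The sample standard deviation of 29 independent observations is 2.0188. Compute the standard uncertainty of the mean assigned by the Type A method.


u_A = s / sqrt(n)
u_A = 2.0188 / sqrt(29)
u_A = 2.0188 / 5.3851648
u_A = 0.3749

0.3749


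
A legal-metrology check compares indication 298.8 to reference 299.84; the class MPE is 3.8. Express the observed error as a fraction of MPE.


e = indication - reference = 298.8 - 299.84 = -1.0400
|e| = 1.0400
ratio = |e| / MPE = 1.0400 / 3.8
ratio = 0.2737

0.2737


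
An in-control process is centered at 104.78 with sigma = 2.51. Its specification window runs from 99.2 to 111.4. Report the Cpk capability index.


Cpu = (USL - mean) / (3*sigma) = (111.4 - 104.78) / (3*2.51) = 0.8792
Cpl = (mean - LSL) / (3*sigma) = (104.78 - 99.2) / (3*2.51) = 0.7410
Cpk = min(Cpu, Cpl) = 0.7410

0.7410


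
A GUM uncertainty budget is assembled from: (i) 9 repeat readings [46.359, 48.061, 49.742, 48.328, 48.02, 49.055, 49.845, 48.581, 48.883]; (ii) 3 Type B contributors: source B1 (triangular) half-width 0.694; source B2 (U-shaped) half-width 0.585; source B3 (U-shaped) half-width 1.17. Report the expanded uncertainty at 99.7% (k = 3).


mean = (46.359 + 48.061 + 49.742 + 48.328 + 48.02 + 49.055 + 49.845 + 48.581 + 48.883) / 9 = 48.54155556
s = sqrt(sum((x - mean)^2)/(n-1)) = 1.0508275
u_A = s / sqrt(n) = 1.0508275 / sqrt(9) = 0.35027583
u_B1 = 0.694 / sqrt(6) = 0.28332431
u_B2 = 0.585 / sqrt(2) = 0.41365747
u_B3 = 1.17 / sqrt(2) = 0.82731493
uc = sqrt(0.35027583^2 + 0.28332431^2 + 0.41365747^2 + 0.82731493^2) = 1.0288481
U = k * uc = 3 * 1.0288481
U = 3.0865

3.0865


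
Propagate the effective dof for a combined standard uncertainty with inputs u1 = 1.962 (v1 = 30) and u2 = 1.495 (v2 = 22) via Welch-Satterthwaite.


uc = sqrt(u1^2 + u2^2) = sqrt(1.962^2 + 1.495^2) = 2.4666716
v_eff = uc^4 / (u1^4/v1 + u2^4/v2)
= 2.4666716^4 / (1.962^4/30 + 1.495^4/22)
= 37.02076 / 0.7210014
v_eff = 51.3463

51.3463


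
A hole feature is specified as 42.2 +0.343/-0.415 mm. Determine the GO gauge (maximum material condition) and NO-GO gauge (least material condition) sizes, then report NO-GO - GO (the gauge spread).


GO = nominal - lower_tol (smallest hole = maximum material condition)
GO = 42.2 - 0.415 = 41.785
NO-GO = nominal + upper_tol (largest hole = least material condition)
NO-GO = 42.2 + 0.343 = 42.543
spread = NO-GO - GO = 42.543 - 41.785 = 0.7580

0.7580


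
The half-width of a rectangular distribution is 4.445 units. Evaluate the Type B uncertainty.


u_B = half_width / sqrt(3)
u_B = 4.445 / 1.7320508
u_B = 2.5663

2.5663


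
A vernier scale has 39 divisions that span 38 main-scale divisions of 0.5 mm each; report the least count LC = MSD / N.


LC = MSD / n_div
= 0.5 / 39
= 0.0128

0.0128


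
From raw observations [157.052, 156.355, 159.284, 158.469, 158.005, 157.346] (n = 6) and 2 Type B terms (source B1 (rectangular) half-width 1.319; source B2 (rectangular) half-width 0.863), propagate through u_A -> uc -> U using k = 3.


mean = (157.052 + 156.355 + 159.284 + 158.469 + 158.005 + 157.346) / 6 = 157.7518333
s = sqrt(sum((x - mean)^2)/(n-1)) = 1.0518143
u_A = s / sqrt(n) = 1.0518143 / sqrt(6) = 0.42940139
u_B1 = 1.319 / sqrt(3) = 0.76152501
u_B2 = 0.863 / sqrt(3) = 0.49825328
uc = sqrt(0.42940139^2 + 0.76152501^2 + 0.49825328^2) = 1.0062615
U = k * uc = 3 * 1.0062615
U = 3.0188

3.0188


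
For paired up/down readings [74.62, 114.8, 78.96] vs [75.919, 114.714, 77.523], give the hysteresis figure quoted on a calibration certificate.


|74.62 - 75.919| = 1.2990
|114.8 - 114.714| = 0.0860
|78.96 - 77.523| = 1.4370
hysteresis = max(diffs) = 1.4370

1.4370


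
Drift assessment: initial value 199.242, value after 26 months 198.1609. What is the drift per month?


rate = (v2 - v1) / months
= (198.1609 - 199.242) / 26
= -1.0811 / 26
= -0.0416

-0.0416


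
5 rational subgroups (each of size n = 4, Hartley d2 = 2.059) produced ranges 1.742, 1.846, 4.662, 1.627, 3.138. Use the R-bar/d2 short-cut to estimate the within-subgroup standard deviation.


R_bar = (1.742 + 1.846 + 4.662 + 1.627 + 3.138) / 5
R_bar = 13.015 / 5 = 2.603
sigma_hat = R_bar / d2 = 2.603 / 2.059 = 1.2642

1.2642


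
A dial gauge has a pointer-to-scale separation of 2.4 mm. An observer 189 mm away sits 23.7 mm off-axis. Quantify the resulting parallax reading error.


error = h * offset / d
= 2.4 * 23.7 / 189
= 0.3010

0.3010


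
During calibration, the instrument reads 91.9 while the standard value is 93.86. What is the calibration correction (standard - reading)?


Correction = standard - reading
= 93.86 - 91.9
= 1.9600

1.9600


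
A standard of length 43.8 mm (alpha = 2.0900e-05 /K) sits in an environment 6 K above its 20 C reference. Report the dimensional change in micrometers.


dL = L * alpha * dT
= 43.8 * 2.0900e-05 * 6
= 0.0054925 mm
dL_um = 0.0054925 * 1000 = 5.4925 um

5.4925


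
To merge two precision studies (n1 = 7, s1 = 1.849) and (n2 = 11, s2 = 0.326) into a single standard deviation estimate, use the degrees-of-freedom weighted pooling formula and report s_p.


s_p = sqrt(((n1-1)*s1^2 + (n2-1)*s2^2) / (n1+n2-2))
numerator = (7-1)*1.849^2 + (11-1)*0.326^2 = 20.512806 + 1.06276 = 21.575566
denominator = 7 + 11 - 2 = 16
s_p^2 = 21.575566 / 16 = 1.3484729
s_p = sqrt(1.3484729) = 1.1612

1.1612


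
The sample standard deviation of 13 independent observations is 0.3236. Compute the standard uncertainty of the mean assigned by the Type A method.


u_A = s / sqrt(n)
u_A = 0.3236 / sqrt(13)
u_A = 0.3236 / 3.6055513
u_A = 0.0898

0.0898


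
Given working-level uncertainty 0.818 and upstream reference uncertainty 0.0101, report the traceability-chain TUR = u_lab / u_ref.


TUR = u_lab / u_ref
= 0.818 / 0.0101
= 80.9901

80.9901


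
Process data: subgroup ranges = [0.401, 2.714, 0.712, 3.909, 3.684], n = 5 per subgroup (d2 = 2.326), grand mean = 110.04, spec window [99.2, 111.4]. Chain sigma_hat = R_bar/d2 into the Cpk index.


R_bar = (0.401 + 2.714 + 0.712 + 3.909 + 3.684) / 5 = 2.284
sigma = R_bar / d2 = 2.284 / 2.326 = 0.98194325
Cp = (USL - LSL)/(6*sigma) = (111.4 - 99.2)/(6*0.98194325) = 2.0707
Cpu = (111.4 - 110.04)/(3*0.98194325) = 0.4617
Cpl = (110.04 - 99.2)/(3*0.98194325) = 3.6798
Cpk = min(Cpu, Cpl) = 0.4617

0.4617


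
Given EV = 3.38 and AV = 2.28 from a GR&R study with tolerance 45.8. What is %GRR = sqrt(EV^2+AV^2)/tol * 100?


GRR = sqrt(EV^2 + AV^2) = sqrt(3.38^2 + 2.28^2) = 4.0771068
%GRR = GRR / tol * 100 = 4.0771068 / 45.8 * 100
%GRR = 8.9020

8.9020


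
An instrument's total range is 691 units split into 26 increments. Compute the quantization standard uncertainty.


resolution = range / divisions
resolution = 691 / 26 = 26.576923
u_res = resolution / (2*sqrt(3))
u_res = 26.576923 / 3.4641016
u_res = 7.6721

7.6721


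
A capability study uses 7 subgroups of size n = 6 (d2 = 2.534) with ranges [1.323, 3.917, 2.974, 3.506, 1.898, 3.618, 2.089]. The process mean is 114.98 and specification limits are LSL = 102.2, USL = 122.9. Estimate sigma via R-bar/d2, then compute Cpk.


R_bar = (1.323 + 3.917 + 2.974 + 3.506 + 1.898 + 3.618 + 2.089) / 7 = 2.7607143
sigma = R_bar / d2 = 2.7607143 / 2.534 = 1.0894689
Cp = (USL - LSL)/(6*sigma) = (122.9 - 102.2)/(6*1.0894689) = 3.1667
Cpu = (122.9 - 114.98)/(3*1.0894689) = 2.4232
Cpl = (114.98 - 102.2)/(3*1.0894689) = 3.9102
Cpk = min(Cpu, Cpl) = 2.4232

2.4232


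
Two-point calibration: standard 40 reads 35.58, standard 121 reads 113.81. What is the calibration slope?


slope = (y2 - y1) / (x2 - x1)
= (113.81 - 35.58) / (121 - 40)
= 78.2300 / 81
= 0.9658

0.9658


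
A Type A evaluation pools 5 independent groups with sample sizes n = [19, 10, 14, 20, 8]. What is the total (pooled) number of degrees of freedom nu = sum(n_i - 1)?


nu = sum_i (n_i - 1)
nu = ((19 - 1) + (10 - 1) + (14 - 1) + (20 - 1) + (8 - 1))
nu = 18 + 9 + 13 + 19 + 7
nu = 66

66


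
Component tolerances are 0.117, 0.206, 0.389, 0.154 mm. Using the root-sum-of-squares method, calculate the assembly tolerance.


RSS = sqrt(0.117^2 + 0.206^2 + 0.389^2 + 0.154^2)
= sqrt(0.231162)
= 0.4808

0.4808


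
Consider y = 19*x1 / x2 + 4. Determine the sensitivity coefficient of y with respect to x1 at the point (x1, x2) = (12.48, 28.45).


y = 19*x1 / x2 + 4
dy/dx1 = 19/x2
Evaluate at x2 = 28.45: c1 = 19 / 28.45
c1 = 0.6678

0.6678


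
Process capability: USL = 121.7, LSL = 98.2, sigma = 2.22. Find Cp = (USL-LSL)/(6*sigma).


Cp = (USL - LSL) / (6 * sigma)
= (121.7 - 98.2) / (6 * 2.22)
= 23.5000 / 13.3200
= 1.7643

1.7643


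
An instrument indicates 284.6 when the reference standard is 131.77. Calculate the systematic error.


Systematic error = measured - true
= 284.6 - 131.77
= 152.8300

152.8300


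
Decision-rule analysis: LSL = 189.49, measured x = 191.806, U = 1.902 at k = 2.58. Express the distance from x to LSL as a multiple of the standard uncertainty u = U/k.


u = U / k = 1.902 / 2.58 = 0.7372093
margin = |LSL - x| = |189.49 - 191.806| = 2.316
z = margin / u = 2.316 / 0.7372093
z = 3.1416

3.1416


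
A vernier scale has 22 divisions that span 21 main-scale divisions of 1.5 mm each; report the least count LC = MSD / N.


LC = MSD / n_div
= 1.5 / 22
= 0.0682

0.0682


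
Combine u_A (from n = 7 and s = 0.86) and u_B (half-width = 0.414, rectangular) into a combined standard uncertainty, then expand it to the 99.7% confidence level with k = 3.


u_A = s / sqrt(n) = 0.86 / sqrt(7) = 0.32504945
u_B = half_width / sqrt(3) = 0.414 / sqrt(3) = 0.23902301
uc = sqrt(u_A^2 + u_B^2) = sqrt(0.32504945^2 + 0.23902301^2) = 0.40347137
U = k * uc = 3 * 0.40347137
U = 1.2104

1.2104


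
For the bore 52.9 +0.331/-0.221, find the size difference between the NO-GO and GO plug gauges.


GO = nominal - lower_tol (smallest hole = maximum material condition)
GO = 52.9 - 0.221 = 52.679
NO-GO = nominal + upper_tol (largest hole = least material condition)
NO-GO = 52.9 + 0.331 = 53.231
spread = NO-GO - GO = 53.231 - 52.679 = 0.5520

0.5520


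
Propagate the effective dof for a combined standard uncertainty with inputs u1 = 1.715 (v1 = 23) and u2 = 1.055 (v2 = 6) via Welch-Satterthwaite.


uc = sqrt(u1^2 + u2^2) = sqrt(1.715^2 + 1.055^2) = 2.0135168
v_eff = uc^4 / (u1^4/v1 + u2^4/v2)
= 2.0135168^4 / (1.715^4/23 + 1.055^4/6)
= 16.436942 / 0.58259271
v_eff = 28.2134

28.2134


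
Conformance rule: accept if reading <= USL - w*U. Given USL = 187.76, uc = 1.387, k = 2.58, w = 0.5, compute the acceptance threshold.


U = k * uc = 2.58 * 1.387 = 3.57846
guard band g = w * U = 0.5 * 3.57846 = 1.78923
AL = USL - g = 187.76 - 1.78923
AL = 185.9708

185.9708


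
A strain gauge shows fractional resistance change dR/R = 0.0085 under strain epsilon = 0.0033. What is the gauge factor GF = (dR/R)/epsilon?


GF = (dR/R) / epsilon
= 0.0085 / 0.0033
= 2.5758

2.5758


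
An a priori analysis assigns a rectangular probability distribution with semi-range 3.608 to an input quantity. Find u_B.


u_B = half_width / sqrt(3)
u_B = 3.608 / 1.7320508
u_B = 2.0831

2.0831


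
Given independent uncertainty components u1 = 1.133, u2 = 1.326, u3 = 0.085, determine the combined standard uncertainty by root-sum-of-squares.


uc = sqrt(1.133^2 + 1.326^2 + 0.085^2)
uc = sqrt(3.04919)
uc = 1.7462

1.7462


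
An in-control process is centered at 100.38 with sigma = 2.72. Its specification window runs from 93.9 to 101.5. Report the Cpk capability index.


Cpu = (USL - mean) / (3*sigma) = (101.5 - 100.38) / (3*2.72) = 0.1373
Cpl = (mean - LSL) / (3*sigma) = (100.38 - 93.9) / (3*2.72) = 0.7941
Cpk = min(Cpu, Cpl) = 0.1373

0.1373


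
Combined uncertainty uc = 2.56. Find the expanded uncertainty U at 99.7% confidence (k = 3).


U = k * uc
U = 3 * 2.56
U = 7.6800

7.6800


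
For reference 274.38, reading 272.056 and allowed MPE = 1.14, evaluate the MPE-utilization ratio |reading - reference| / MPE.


e = indication - reference = 272.056 - 274.38 = -2.3240
|e| = 2.3240
ratio = |e| / MPE = 2.3240 / 1.14
ratio = 2.0386

2.0386


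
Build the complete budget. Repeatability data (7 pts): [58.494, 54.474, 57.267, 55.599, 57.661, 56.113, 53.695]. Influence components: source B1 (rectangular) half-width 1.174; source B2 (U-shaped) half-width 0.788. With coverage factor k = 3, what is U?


mean = (58.494 + 54.474 + 57.267 + 55.599 + 57.661 + 56.113 + 53.695) / 7 = 56.18614286
s = sqrt(sum((x - mean)^2)/(n-1)) = 1.7395868
u_A = s / sqrt(n) = 1.7395868 / sqrt(7) = 0.65750201
u_B1 = 1.174 / sqrt(3) = 0.67780922
u_B2 = 0.788 / sqrt(2) = 0.55720014
uc = sqrt(0.65750201^2 + 0.67780922^2 + 0.55720014^2) = 1.0964517
U = k * uc = 3 * 1.0964517
U = 3.2894

3.2894


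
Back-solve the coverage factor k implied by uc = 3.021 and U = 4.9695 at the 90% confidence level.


k = U / uc
k = 4.9695 / 3.021
k = 1.645

1.645


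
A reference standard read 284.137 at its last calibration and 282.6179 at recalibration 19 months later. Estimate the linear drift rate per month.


rate = (v2 - v1) / months
= (282.6179 - 284.137) / 19
= -1.5191 / 19
= -0.0800

-0.0800


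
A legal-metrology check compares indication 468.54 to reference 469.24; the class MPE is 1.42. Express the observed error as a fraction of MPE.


e = indication - reference = 468.54 - 469.24 = -0.7000
|e| = 0.7000
ratio = |e| / MPE = 0.7000 / 1.42
ratio = 0.4930

0.4930


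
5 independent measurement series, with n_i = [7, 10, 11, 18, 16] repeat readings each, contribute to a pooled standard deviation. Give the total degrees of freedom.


nu = sum_i (n_i - 1)
nu = ((7 - 1) + (10 - 1) + (11 - 1) + (18 - 1) + (16 - 1))
nu = 6 + 9 + 10 + 17 + 15
nu = 57

57


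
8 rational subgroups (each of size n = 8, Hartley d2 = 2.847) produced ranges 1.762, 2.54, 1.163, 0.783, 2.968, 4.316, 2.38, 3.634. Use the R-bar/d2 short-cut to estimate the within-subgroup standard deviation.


R_bar = (1.762 + 2.54 + 1.163 + 0.783 + 2.968 + 4.316 + 2.38 + 3.634) / 8
R_bar = 19.546 / 8 = 2.44325
sigma_hat = R_bar / d2 = 2.44325 / 2.847 = 0.8582

0.8582


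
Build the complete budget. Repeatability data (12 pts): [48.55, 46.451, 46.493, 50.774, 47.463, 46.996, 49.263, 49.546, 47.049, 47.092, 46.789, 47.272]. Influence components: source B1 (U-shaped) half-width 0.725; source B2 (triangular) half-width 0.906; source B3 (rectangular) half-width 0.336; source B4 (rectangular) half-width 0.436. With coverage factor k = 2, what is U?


mean = (48.55 + 46.451 + 46.493 + 50.774 + 47.463 + 46.996 + 49.263 + 49.546 + 47.049 + 47.092 + 46.789 + 47.272) / 12 = 47.8115
s = sqrt(sum((x - mean)^2)/(n-1)) = 1.3898554
u_A = s / sqrt(n) = 1.3898554 / sqrt(12) = 0.40121669
u_B1 = 0.725 / sqrt(2) = 0.51265242
u_B2 = 0.906 / sqrt(6) = 0.36987295
u_B3 = 0.336 / sqrt(3) = 0.19398969
u_B4 = 0.436 / sqrt(3) = 0.25172472
uc = sqrt(0.40121669^2 + 0.51265242^2 + 0.36987295^2 + 0.19398969^2 + 0.25172472^2) = 0.81338224
U = k * uc = 2 * 0.81338224
U = 1.6268

1.6268


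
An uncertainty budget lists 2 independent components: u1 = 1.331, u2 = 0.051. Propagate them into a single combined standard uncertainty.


uc = sqrt(1.331^2 + 0.051^2)
uc = sqrt(1.774162)
uc = 1.3320

1.3320


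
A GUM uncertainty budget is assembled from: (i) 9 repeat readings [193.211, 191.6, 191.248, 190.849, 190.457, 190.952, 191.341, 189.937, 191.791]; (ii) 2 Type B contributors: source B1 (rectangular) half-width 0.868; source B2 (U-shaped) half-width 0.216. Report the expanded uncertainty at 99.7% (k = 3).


mean = (193.211 + 191.6 + 191.248 + 190.849 + 190.457 + 190.952 + 191.341 + 189.937 + 191.791) / 9 = 191.2651111
s = sqrt(sum((x - mean)^2)/(n-1)) = 0.92664414
u_A = s / sqrt(n) = 0.92664414 / sqrt(9) = 0.30888138
u_B1 = 0.868 / sqrt(3) = 0.50114003
u_B2 = 0.216 / sqrt(2) = 0.15273506
uc = sqrt(0.30888138^2 + 0.50114003^2 + 0.15273506^2) = 0.60817517
U = k * uc = 3 * 0.60817517
U = 1.8245

1.8245


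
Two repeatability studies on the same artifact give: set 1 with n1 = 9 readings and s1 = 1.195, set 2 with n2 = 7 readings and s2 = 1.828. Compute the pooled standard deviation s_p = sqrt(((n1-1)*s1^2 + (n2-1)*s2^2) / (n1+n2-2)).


s_p = sqrt(((n1-1)*s1^2 + (n2-1)*s2^2) / (n1+n2-2))
numerator = (9-1)*1.195^2 + (7-1)*1.828^2 = 11.4242 + 20.049504 = 31.473704
denominator = 9 + 7 - 2 = 14
s_p^2 = 31.473704 / 14 = 2.2481217
s_p = sqrt(2.2481217) = 1.4994

1.4994


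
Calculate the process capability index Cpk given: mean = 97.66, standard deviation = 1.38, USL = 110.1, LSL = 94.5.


Cpu = (USL - mean) / (3*sigma) = (110.1 - 97.66) / (3*1.38) = 3.0048
Cpl = (mean - LSL) / (3*sigma) = (97.66 - 94.5) / (3*1.38) = 0.7633
Cpk = min(Cpu, Cpl) = 0.7633

0.7633


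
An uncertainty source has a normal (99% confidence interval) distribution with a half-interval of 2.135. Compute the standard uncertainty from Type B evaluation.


u_B = half_width / 2.576
u_B = 2.135 / 2.576
u_B = 0.8288

0.8288


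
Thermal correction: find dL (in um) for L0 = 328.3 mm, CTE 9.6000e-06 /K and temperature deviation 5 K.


dL = L * alpha * dT
= 328.3 * 9.6000e-06 * 5
= 0.0157584 mm
dL_um = 0.0157584 * 1000 = 15.7584 um

15.7584


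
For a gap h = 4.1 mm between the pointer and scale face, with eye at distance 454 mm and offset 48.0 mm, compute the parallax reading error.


error = h * offset / d
= 4.1 * 48.0 / 454
= 0.4335

0.4335


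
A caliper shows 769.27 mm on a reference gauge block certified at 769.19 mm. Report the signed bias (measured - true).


Systematic error = measured - true
= 769.27 - 769.19
= 0.0800

0.0800


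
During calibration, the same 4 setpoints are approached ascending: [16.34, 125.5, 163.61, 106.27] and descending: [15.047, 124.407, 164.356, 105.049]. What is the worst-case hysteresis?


|16.34 - 15.047| = 1.2930
|125.5 - 124.407| = 1.0930
|163.61 - 164.356| = 0.7460
|106.27 - 105.049| = 1.2210
hysteresis = max(diffs) = 1.2930

1.2930


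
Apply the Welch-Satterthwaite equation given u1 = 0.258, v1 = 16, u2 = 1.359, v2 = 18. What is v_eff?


uc = sqrt(u1^2 + u2^2) = sqrt(0.258^2 + 1.359^2) = 1.3832733
v_eff = uc^4 / (u1^4/v1 + u2^4/v2)
= 1.3832733^4 / (0.258^4/16 + 1.359^4/18)
= 3.6612719 / 0.18977522
v_eff = 19.2927

19.2927


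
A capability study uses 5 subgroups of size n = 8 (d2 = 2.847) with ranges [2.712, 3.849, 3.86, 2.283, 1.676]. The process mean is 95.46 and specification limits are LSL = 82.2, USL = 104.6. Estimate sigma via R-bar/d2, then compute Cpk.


R_bar = (2.712 + 3.849 + 3.86 + 2.283 + 1.676) / 5 = 2.876
sigma = R_bar / d2 = 2.876 / 2.847 = 1.0101862
Cp = (USL - LSL)/(6*sigma) = (104.6 - 82.2)/(6*1.0101862) = 3.6957
Cpu = (104.6 - 95.46)/(3*1.0101862) = 3.0159
Cpl = (95.46 - 82.2)/(3*1.0101862) = 4.3754
Cpk = min(Cpu, Cpl) = 3.0159

3.0159


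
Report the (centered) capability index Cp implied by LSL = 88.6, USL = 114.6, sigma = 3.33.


Cp = (USL - LSL) / (6 * sigma)
= (114.6 - 88.6) / (6 * 3.33)
= 26.0000 / 19.9800
= 1.3013

1.3013


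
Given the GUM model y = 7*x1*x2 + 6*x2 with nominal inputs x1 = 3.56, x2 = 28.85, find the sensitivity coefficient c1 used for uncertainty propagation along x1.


y = 7*x1*x2 + 6*x2
dy/dx1 = 7*x2
Evaluate at x2 = 28.85: c1 = 7 * 28.85
c1 = 201.9500

201.9500


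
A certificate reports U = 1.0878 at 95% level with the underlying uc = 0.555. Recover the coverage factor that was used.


k = U / uc
k = 1.0878 / 0.555
k = 1.96

1.96


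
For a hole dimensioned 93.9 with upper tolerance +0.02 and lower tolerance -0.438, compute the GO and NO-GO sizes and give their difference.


GO = nominal - lower_tol (smallest hole = maximum material condition)
GO = 93.9 - 0.438 = 93.462
NO-GO = nominal + upper_tol (largest hole = least material condition)
NO-GO = 93.9 + 0.02 = 93.92
spread = NO-GO - GO = 93.92 - 93.462 = 0.4580

0.4580


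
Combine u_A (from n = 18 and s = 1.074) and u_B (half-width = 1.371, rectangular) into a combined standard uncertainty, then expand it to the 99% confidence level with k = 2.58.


u_A = s / sqrt(n) = 1.074 / sqrt(18) = 0.25314423
u_B = half_width / sqrt(3) = 1.371 / sqrt(3) = 0.79154722
uc = sqrt(u_A^2 + u_B^2) = sqrt(0.25314423^2 + 0.79154722^2) = 0.83104092
U = k * uc = 2.58 * 0.83104092
U = 2.1441

2.1441


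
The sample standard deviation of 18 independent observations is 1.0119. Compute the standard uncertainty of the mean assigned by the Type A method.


u_A = s / sqrt(n)
u_A = 1.0119 / sqrt(18)
u_A = 1.0119 / 4.2426407
u_A = 0.2385

0.2385


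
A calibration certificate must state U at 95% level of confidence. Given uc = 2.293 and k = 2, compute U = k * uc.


U = k * uc
U = 2 * 2.293
U = 4.5860

4.5860


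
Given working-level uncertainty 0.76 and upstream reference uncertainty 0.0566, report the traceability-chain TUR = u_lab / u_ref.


TUR = u_lab / u_ref
= 0.76 / 0.0566
= 13.4276

13.4276


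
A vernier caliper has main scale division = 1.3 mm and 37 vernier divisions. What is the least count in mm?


LC = MSD / n_div
= 1.3 / 37
= 0.0351

0.0351


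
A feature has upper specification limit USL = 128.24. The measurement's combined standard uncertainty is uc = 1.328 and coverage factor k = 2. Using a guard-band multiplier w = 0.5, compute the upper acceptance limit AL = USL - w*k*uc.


U = k * uc = 2 * 1.328 = 2.656
guard band g = w * U = 0.5 * 2.656 = 1.328
AL = USL - g = 128.24 - 1.328
AL = 126.9120

126.9120


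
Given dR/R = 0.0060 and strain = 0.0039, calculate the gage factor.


GF = (dR/R) / epsilon
= 0.0060 / 0.0039
= 1.5385

1.5385


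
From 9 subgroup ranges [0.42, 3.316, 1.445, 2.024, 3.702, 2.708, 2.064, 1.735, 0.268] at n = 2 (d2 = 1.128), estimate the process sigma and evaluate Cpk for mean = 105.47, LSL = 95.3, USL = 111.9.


R_bar = (0.42 + 3.316 + 1.445 + 2.024 + 3.702 + 2.708 + 2.064 + 1.735 + 0.268) / 9 = 1.9646667
sigma = R_bar / d2 = 1.9646667 / 1.128 = 1.7417258
Cp = (USL - LSL)/(6*sigma) = (111.9 - 95.3)/(6*1.7417258) = 1.5885
Cpu = (111.9 - 105.47)/(3*1.7417258) = 1.2306
Cpl = (105.47 - 95.3)/(3*1.7417258) = 1.9463
Cpk = min(Cpu, Cpl) = 1.2306

1.2306


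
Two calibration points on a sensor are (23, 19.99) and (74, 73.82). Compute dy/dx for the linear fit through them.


slope = (y2 - y1) / (x2 - x1)
= (73.82 - 19.99) / (74 - 23)
= 53.8300 / 51
= 1.0555

1.0555


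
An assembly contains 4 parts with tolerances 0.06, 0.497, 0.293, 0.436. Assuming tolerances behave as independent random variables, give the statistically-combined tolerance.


RSS = sqrt(0.06^2 + 0.497^2 + 0.293^2 + 0.436^2)
= sqrt(0.526554)
= 0.7256

0.7256


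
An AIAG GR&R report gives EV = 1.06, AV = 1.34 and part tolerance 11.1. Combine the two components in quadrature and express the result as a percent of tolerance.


GRR = sqrt(EV^2 + AV^2) = sqrt(1.06^2 + 1.34^2) = 1.7085667
%GRR = GRR / tol * 100 = 1.7085667 / 11.1 * 100
%GRR = 15.3925

15.3925


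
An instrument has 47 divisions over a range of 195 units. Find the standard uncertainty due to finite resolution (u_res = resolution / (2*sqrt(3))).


resolution = range / divisions
resolution = 195 / 47 = 4.1489362
u_res = resolution / (2*sqrt(3))
u_res = 4.1489362 / 3.4641016
u_res = 1.1977

1.1977


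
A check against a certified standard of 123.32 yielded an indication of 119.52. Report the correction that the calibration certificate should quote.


Correction = standard - reading
= 123.32 - 119.52
= 3.8000

3.8000


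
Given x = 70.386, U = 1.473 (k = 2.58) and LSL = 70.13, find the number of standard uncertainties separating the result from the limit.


u = U / k = 1.473 / 2.58 = 0.57093023
margin = |LSL - x| = |70.13 - 70.386| = 0.256
z = margin / u = 0.256 / 0.57093023
z = 0.4484

0.4484


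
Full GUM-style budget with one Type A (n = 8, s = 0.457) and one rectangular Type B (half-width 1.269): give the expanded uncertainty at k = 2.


u_A = s / sqrt(n) = 0.457 / sqrt(8) = 0.1615739
u_B = half_width / sqrt(3) = 1.269 / sqrt(3) = 0.73265749
uc = sqrt(u_A^2 + u_B^2) = sqrt(0.1615739^2 + 0.73265749^2) = 0.75026204
U = k * uc = 2 * 0.75026204
U = 1.5005

1.5005


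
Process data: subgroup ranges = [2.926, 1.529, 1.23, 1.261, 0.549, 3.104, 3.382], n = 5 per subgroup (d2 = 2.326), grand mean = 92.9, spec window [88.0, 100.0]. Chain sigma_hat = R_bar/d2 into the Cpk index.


R_bar = (2.926 + 1.529 + 1.23 + 1.261 + 0.549 + 3.104 + 3.382) / 7 = 1.9972857
sigma = R_bar / d2 = 1.9972857 / 2.326 = 0.85867829
Cp = (USL - LSL)/(6*sigma) = (100.0 - 88.0)/(6*0.85867829) = 2.3292
Cpu = (100.0 - 92.9)/(3*0.85867829) = 2.7562
Cpl = (92.9 - 88.0)/(3*0.85867829) = 1.9021
Cpk = min(Cpu, Cpl) = 1.9021

1.9021


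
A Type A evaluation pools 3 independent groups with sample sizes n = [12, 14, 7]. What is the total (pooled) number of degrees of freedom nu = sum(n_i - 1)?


nu = sum_i (n_i - 1)
nu = ((12 - 1) + (14 - 1) + (7 - 1))
nu = 11 + 13 + 6
nu = 30

30


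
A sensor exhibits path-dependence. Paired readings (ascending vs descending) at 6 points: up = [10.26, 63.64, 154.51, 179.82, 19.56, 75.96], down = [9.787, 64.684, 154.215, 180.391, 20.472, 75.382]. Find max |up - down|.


|10.26 - 9.787| = 0.4730
|63.64 - 64.684| = 1.0440
|154.51 - 154.215| = 0.2950
|179.82 - 180.391| = 0.5710
|19.56 - 20.472| = 0.9120
|75.96 - 75.382| = 0.5780
hysteresis = max(diffs) = 1.0440

1.0440


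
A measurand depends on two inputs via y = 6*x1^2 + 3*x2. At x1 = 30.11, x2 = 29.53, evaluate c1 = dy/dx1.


y = 6*x1^2 + 3*x2
dy/dx1 = 2*6*x1
Evaluate at x1 = 30.11: c1 = 12 * 30.11
c1 = 361.3200

361.3200


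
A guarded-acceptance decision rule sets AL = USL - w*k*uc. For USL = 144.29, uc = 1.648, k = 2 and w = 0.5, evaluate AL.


U = k * uc = 2 * 1.648 = 3.296
guard band g = w * U = 0.5 * 3.296 = 1.648
AL = USL - g = 144.29 - 1.648
AL = 142.6420

142.6420


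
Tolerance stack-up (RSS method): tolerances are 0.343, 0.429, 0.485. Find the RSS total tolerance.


RSS = sqrt(0.343^2 + 0.429^2 + 0.485^2)
= sqrt(0.536915)
= 0.7327

0.7327


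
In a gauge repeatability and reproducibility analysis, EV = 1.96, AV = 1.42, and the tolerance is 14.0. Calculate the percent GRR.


GRR = sqrt(EV^2 + AV^2) = sqrt(1.96^2 + 1.42^2) = 2.4203306
%GRR = GRR / tol * 100 = 2.4203306 / 14.0 * 100
%GRR = 17.2881

17.2881


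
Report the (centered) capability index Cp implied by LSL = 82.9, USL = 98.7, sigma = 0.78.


Cp = (USL - LSL) / (6 * sigma)
= (98.7 - 82.9) / (6 * 0.78)
= 15.8000 / 4.6800
= 3.3761

3.3761


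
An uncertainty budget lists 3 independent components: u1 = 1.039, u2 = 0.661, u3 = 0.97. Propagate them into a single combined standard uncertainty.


uc = sqrt(1.039^2 + 0.661^2 + 0.97^2)
uc = sqrt(2.457342)
uc = 1.5676

1.5676


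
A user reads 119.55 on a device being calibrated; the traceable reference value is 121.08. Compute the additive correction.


Correction = standard - reading
= 121.08 - 119.55
= 1.5300

1.5300


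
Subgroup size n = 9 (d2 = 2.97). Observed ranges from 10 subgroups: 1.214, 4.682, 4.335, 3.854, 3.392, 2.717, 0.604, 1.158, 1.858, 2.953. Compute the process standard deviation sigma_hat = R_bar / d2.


R_bar = (1.214 + 4.682 + 4.335 + 3.854 + 3.392 + 2.717 + 0.604 + 1.158 + 1.858 + 2.953) / 10
R_bar = 26.767 / 10 = 2.6767
sigma_hat = R_bar / d2 = 2.6767 / 2.97 = 0.9012

0.9012


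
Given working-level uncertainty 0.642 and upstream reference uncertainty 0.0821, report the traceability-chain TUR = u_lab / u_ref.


TUR = u_lab / u_ref
= 0.642 / 0.0821
= 7.8197

7.8197


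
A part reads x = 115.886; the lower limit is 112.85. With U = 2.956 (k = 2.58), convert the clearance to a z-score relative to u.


u = U / k = 2.956 / 2.58 = 1.1457364
margin = |LSL - x| = |112.85 - 115.886| = 3.036
z = margin / u = 3.036 / 1.1457364
z = 2.6498

2.6498


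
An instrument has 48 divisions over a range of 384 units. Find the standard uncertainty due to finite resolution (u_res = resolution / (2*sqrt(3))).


resolution = range / divisions
resolution = 384 / 48 = 8
u_res = resolution / (2*sqrt(3))
u_res = 8 / 3.4641016
u_res = 2.3094

2.3094


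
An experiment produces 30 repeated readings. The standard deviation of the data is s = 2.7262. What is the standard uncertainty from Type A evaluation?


u_A = s / sqrt(n)
u_A = 2.7262 / sqrt(30)
u_A = 2.7262 / 5.4772256
u_A = 0.4977

0.4977


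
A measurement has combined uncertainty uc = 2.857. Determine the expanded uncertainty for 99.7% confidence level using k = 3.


U = k * uc
U = 3 * 2.857
U = 8.5710

8.5710


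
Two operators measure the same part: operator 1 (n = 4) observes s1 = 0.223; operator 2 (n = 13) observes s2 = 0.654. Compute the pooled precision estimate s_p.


s_p = sqrt(((n1-1)*s1^2 + (n2-1)*s2^2) / (n1+n2-2))
numerator = (4-1)*0.223^2 + (13-1)*0.654^2 = 0.149187 + 5.132592 = 5.281779
denominator = 4 + 13 - 2 = 15
s_p^2 = 5.281779 / 15 = 0.3521186
s_p = sqrt(0.3521186) = 0.5934

0.5934


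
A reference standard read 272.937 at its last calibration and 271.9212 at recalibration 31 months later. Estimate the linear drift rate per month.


rate = (v2 - v1) / months
= (271.9212 - 272.937) / 31
= -1.0158 / 31
= -0.0328

-0.0328


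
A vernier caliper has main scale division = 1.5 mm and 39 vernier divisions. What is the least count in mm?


LC = MSD / n_div
= 1.5 / 39
= 0.0385

0.0385


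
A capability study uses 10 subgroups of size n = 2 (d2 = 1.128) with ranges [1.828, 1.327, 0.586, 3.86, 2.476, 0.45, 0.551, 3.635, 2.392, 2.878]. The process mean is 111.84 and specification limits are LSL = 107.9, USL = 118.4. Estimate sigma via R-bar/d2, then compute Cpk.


R_bar = (1.828 + 1.327 + 0.586 + 3.86 + 2.476 + 0.45 + 0.551 + 3.635 + 2.392 + 2.878) / 10 = 1.9983
sigma = R_bar / d2 = 1.9983 / 1.128 = 1.7715426
Cp = (USL - LSL)/(6*sigma) = (118.4 - 107.9)/(6*1.7715426) = 0.9878
Cpu = (118.4 - 111.84)/(3*1.7715426) = 1.2343
Cpl = (111.84 - 107.9)/(3*1.7715426) = 0.7414
Cpk = min(Cpu, Cpl) = 0.7414

0.7414


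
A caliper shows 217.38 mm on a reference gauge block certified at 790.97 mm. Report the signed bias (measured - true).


Systematic error = measured - true
= 217.38 - 790.97
= -573.5900

-573.5900


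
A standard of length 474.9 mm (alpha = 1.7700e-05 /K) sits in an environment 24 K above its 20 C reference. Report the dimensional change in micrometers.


dL = L * alpha * dT
= 474.9 * 1.7700e-05 * 24
= 0.2017375 mm
dL_um = 0.2017375 * 1000 = 201.7375 um

201.7375


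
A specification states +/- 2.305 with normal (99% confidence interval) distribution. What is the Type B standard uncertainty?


u_B = half_width / 2.576
u_B = 2.305 / 2.576
u_B = 0.8948

0.8948


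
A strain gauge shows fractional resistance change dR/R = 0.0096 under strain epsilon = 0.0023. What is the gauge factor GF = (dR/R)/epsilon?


GF = (dR/R) / epsilon
= 0.0096 / 0.0023
= 4.1739

4.1739


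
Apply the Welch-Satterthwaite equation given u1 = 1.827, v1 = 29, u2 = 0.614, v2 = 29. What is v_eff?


uc = sqrt(u1^2 + u2^2) = sqrt(1.827^2 + 0.614^2) = 1.9274141
v_eff = uc^4 / (u1^4/v1 + u2^4/v2)
= 1.9274141^4 / (1.827^4/29 + 0.614^4/29)
= 13.800669 / 0.38909986
v_eff = 35.4682

35.4682


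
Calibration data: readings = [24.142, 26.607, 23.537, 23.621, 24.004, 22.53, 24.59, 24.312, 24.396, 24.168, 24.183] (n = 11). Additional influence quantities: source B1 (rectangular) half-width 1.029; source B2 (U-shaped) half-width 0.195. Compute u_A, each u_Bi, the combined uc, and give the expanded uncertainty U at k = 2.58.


mean = (24.142 + 26.607 + 23.537 + 23.621 + 24.004 + 22.53 + 24.59 + 24.312 + 24.396 + 24.168 + 24.183) / 11 = 24.19
s = sqrt(sum((x - mean)^2)/(n-1)) = 0.97991898
u_A = s / sqrt(n) = 0.97991898 / sqrt(11) = 0.29545669
u_B1 = 1.029 / sqrt(3) = 0.59409343
u_B2 = 0.195 / sqrt(2) = 0.13788582
uc = sqrt(0.29545669^2 + 0.59409343^2 + 0.13788582^2) = 0.67768293
U = k * uc = 2.58 * 0.67768293
U = 1.7484

1.7484


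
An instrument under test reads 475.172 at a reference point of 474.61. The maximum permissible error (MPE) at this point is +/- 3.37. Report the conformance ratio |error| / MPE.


e = indication - reference = 475.172 - 474.61 = 0.5620
|e| = 0.5620
ratio = |e| / MPE = 0.5620 / 3.37
ratio = 0.1668

0.1668


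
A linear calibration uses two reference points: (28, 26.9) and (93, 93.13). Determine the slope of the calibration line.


slope = (y2 - y1) / (x2 - x1)
= (93.13 - 26.9) / (93 - 28)
= 66.2300 / 65
= 1.0189

1.0189


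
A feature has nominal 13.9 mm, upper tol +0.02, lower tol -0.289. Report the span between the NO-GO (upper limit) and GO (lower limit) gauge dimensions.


GO = nominal - lower_tol (smallest hole = maximum material condition)
GO = 13.9 - 0.289 = 13.611
NO-GO = nominal + upper_tol (largest hole = least material condition)
NO-GO = 13.9 + 0.02 = 13.92
spread = NO-GO - GO = 13.92 - 13.611 = 0.3090

0.3090


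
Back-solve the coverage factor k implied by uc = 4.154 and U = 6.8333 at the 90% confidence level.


k = U / uc
k = 6.8333 / 4.154
k = 1.645

1.645


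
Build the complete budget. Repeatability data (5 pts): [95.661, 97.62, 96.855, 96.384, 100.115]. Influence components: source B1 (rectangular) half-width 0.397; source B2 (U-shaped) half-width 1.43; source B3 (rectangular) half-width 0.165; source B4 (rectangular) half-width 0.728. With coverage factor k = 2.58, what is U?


mean = (95.661 + 97.62 + 96.855 + 96.384 + 100.115) / 5 = 97.327
s = sqrt(sum((x - mean)^2)/(n-1)) = 1.7136498
u_A = s / sqrt(n) = 1.7136498 / sqrt(5) = 0.76636749
u_B1 = 0.397 / sqrt(3) = 0.22920806
u_B2 = 1.43 / sqrt(2) = 1.0111627
u_B3 = 0.165 / sqrt(3) = 0.095262794
u_B4 = 0.728 / sqrt(3) = 0.420311
uc = sqrt(0.76636749^2 + 0.22920806^2 + 1.0111627^2 + 0.095262794^2 + 0.420311^2) = 1.359427
U = k * uc = 2.58 * 1.359427
U = 3.5073

3.5073


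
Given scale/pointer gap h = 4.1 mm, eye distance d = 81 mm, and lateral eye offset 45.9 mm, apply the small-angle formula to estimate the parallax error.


error = h * offset / d
= 4.1 * 45.9 / 81
= 2.3233

2.3233


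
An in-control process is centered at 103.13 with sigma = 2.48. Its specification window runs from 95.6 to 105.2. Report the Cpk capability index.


Cpu = (USL - mean) / (3*sigma) = (105.2 - 103.13) / (3*2.48) = 0.2782
Cpl = (mean - LSL) / (3*sigma) = (103.13 - 95.6) / (3*2.48) = 1.0121
Cpk = min(Cpu, Cpl) = 0.2782

0.2782


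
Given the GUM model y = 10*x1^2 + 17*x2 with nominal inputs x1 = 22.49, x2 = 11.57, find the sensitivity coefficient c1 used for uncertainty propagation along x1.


y = 10*x1^2 + 17*x2
dy/dx1 = 2*10*x1
Evaluate at x1 = 22.49: c1 = 20 * 22.49
c1 = 449.8000

449.8000


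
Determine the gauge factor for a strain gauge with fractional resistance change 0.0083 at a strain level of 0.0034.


GF = (dR/R) / epsilon
= 0.0083 / 0.0034
= 2.4412

2.4412


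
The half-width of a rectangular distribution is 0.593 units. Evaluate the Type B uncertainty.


u_B = half_width / sqrt(3)
u_B = 0.593 / 1.7320508
u_B = 0.3424

0.3424


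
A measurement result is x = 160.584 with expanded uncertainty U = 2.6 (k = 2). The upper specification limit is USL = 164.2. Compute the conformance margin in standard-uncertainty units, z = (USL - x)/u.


u = U / k = 2.6 / 2 = 1.3
margin = |USL - x| = |164.2 - 160.584| = 3.616
z = margin / u = 3.616 / 1.3
z = 2.7815

2.7815


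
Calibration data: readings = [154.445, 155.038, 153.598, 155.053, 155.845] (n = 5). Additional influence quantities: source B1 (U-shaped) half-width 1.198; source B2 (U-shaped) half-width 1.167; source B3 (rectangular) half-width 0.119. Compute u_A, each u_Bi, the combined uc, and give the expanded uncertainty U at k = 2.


mean = (154.445 + 155.038 + 153.598 + 155.053 + 155.845) / 5 = 154.7958
s = sqrt(sum((x - mean)^2)/(n-1)) = 0.83417906
u_A = s / sqrt(n) = 0.83417906 / sqrt(5) = 0.37305622
u_B1 = 1.198 / sqrt(2) = 0.84711392
u_B2 = 1.167 / sqrt(2) = 0.82519361
u_B3 = 0.119 / sqrt(3) = 0.068704682
uc = sqrt(0.37305622^2 + 0.84711392^2 + 0.82519361^2 + 0.068704682^2) = 1.2419492
U = k * uc = 2 * 1.2419492
U = 2.4839

2.4839


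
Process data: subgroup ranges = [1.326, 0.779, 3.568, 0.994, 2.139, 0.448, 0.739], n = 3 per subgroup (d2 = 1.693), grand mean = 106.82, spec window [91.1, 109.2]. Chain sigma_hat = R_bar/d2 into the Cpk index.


R_bar = (1.326 + 0.779 + 3.568 + 0.994 + 2.139 + 0.448 + 0.739) / 7 = 1.4275714
sigma = R_bar / d2 = 1.4275714 / 1.693 = 0.84321996
Cp = (USL - LSL)/(6*sigma) = (109.2 - 91.1)/(6*0.84321996) = 3.5776
Cpu = (109.2 - 106.82)/(3*0.84321996) = 0.9408
Cpl = (106.82 - 91.1)/(3*0.84321996) = 6.2143
Cpk = min(Cpu, Cpl) = 0.9408

0.9408


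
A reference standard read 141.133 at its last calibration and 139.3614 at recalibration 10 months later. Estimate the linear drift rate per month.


rate = (v2 - v1) / months
= (139.3614 - 141.133) / 10
= -1.7716 / 10
= -0.1772

-0.1772


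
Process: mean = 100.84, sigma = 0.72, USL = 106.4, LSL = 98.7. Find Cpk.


Cpu = (USL - mean) / (3*sigma) = (106.4 - 100.84) / (3*0.72) = 2.5741
Cpl = (mean - LSL) / (3*sigma) = (100.84 - 98.7) / (3*0.72) = 0.9907
Cpk = min(Cpu, Cpl) = 0.9907

0.9907


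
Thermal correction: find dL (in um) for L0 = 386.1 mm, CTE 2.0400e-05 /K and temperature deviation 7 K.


dL = L * alpha * dT
= 386.1 * 2.0400e-05 * 7
= 0.0551351 mm
dL_um = 0.0551351 * 1000 = 55.1351 um

55.1351


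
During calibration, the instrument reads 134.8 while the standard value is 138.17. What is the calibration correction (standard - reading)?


Correction = standard - reading
= 138.17 - 134.8
= 3.3700

3.3700


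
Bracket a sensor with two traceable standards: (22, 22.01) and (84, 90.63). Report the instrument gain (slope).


slope = (y2 - y1) / (x2 - x1)
= (90.63 - 22.01) / (84 - 22)
= 68.6200 / 62
= 1.1068

1.1068


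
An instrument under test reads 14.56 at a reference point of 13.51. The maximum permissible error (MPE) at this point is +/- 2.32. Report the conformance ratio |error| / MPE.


e = indication - reference = 14.56 - 13.51 = 1.0500
|e| = 1.0500
ratio = |e| / MPE = 1.0500 / 2.32
ratio = 0.4526

0.4526


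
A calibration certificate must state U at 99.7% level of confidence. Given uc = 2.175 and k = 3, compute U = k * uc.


U = k * uc
U = 3 * 2.175
U = 6.5250

6.5250
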